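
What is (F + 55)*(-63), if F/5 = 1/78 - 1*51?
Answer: 327495/26 ≈ 12596.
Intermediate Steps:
F = -19885/78 (F = 5*(1/78 - 1*51) = 5*(1/78 - 51) = 5*(-3977/78) = -19885/78 ≈ -254.94)
(F + 55)*(-63) = (-19885/78 + 55)*(-63) = -15595/78*(-63) = 327495/26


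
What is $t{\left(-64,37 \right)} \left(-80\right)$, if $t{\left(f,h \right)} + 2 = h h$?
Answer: $-109360$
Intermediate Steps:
$t{\left(f,h \right)} = -2 + h^{2}$ ($t{\left(f,h \right)} = -2 + h h = -2 + h^{2}$)
$t{\left(-64,37 \right)} \left(-80\right) = \left(-2 + 37^{2}\right) \left(-80\right) = \left(-2 + 1369\right) \left(-80\right) = 1367 \left(-80\right) = -109360$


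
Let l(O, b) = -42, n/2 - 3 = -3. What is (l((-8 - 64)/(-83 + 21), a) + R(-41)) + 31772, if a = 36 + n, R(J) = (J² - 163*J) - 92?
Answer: 40002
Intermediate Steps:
n = 0 (n = 6 + 2*(-3) = 6 - 6 = 0)
R(J) = -92 + J² - 163*J
a = 36 (a = 36 + 0 = 36)
(l((-8 - 64)/(-83 + 21), a) + R(-41)) + 31772 = (-42 + (-92 + (-41)² - 163*(-41))) + 31772 = (-42 + (-92 + 1681 + 6683)) + 31772 = (-42 + 8272) + 31772 = 8230 + 31772 = 40002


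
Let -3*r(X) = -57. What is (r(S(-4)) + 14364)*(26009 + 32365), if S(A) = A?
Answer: 839593242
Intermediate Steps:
r(X) = 19 (r(X) = -⅓*(-57) = 19)
(r(S(-4)) + 14364)*(26009 + 32365) = (19 + 14364)*(26009 + 32365) = 14383*58374 = 839593242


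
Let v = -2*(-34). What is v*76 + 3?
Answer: 5171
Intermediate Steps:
v = 68
v*76 + 3 = 68*76 + 3 = 5168 + 3 = 5171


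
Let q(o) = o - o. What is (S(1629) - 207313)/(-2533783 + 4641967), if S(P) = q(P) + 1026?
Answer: -206287/2108184 ≈ -0.097851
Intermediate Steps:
q(o) = 0
S(P) = 1026 (S(P) = 0 + 1026 = 1026)
(S(1629) - 207313)/(-2533783 + 4641967) = (1026 - 207313)/(-2533783 + 4641967) = -206287/2108184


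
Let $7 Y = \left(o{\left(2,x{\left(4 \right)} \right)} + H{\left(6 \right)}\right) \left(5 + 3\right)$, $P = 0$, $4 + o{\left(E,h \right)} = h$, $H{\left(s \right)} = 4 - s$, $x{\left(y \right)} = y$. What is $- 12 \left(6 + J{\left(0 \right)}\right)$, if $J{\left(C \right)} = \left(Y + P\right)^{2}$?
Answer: $- \frac{6600}{49} \approx -134.69$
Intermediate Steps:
$o{\left(E,h \right)} = -4 + h$
$Y = - \frac{16}{7}$ ($Y = \frac{\left(\left(-4 + 4\right) + \left(4 - 6\right)\right) \left(5 + 3\right)}{7} = \frac{\left(0 + \left(4 - 6\right)\right) 8}{7} = \frac{\left(0 - 2\right) 8}{7} = \frac{\left(-2\right) 8}{7} = \frac{1}{7} \left(-16\right) = - \frac{16}{7} \approx -2.2857$)
$J{\left(C \right)} = \frac{256}{49}$ ($J{\left(C \right)} = \left(- \frac{16}{7} + 0\right)^{2} = \left(- \frac{16}{7}\right)^{2} = \frac{256}{49}$)
$- 12 \left(6 + J{\left(0 \right)}\right) = - 12 \left(6 + \frac{256}{49}\right) = \left(-12\right) \frac{550}{49} = - \frac{6600}{49}$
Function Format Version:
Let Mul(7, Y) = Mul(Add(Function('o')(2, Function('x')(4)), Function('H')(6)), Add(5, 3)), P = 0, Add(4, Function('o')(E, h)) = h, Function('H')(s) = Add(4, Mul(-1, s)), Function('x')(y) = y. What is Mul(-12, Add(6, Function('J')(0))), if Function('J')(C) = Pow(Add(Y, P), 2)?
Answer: Rational(-6600, 49) ≈ -134.69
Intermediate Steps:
Function('o')(E, h) = Add(-4, h)
Y = Rational(-16, 7) (Y = Mul(Rational(1, 7), Mul(Add(Add(-4, 4), Add(4, Mul(-1, 6))), Add(5, 3))) = Mul(Rational(1, 7), Mul(Add(0, Add(4, -6)), 8)) = Mul(Rational(1, 7), Mul(Add(0, -2), 8)) = Mul(Rational(1, 7), Mul(-2, 8)) = Mul(Rational(1, 7), -16) = Rational(-16, 7) ≈ -2.2857)
Function('J')(C) = Rational(256, 49) (Function('J')(C) = Pow(Add(Rational(-16, 7), 0), 2) = Pow(Rational(-16, 7), 2) = Rational(256, 49))
Mul(-12, Add(6, Function('J')(0))) = Mul(-12, Add(6, Rational(256, 49))) = Mul(-12, Rational(550, 49)) = Rational(-6600, 49)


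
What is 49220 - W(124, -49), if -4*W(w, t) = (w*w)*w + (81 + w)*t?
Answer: 2093459/4 ≈ 5.2337e+5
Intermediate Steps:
W(w, t) = -w³/4 - t*(81 + w)/4 (W(w, t) = -((w*w)*w + (81 + w)*t)/4 = -(w²*w + t*(81 + w))/4 = -(w³ + t*(81 + w))/4 = -w³/4 - t*(81 + w)/4)
49220 - W(124, -49) = 49220 - (-81/4*(-49) - ¼*124³ - ¼*(-49)*124) = 49220 - (3969/4 - ¼*1906624 + 1519) = 49220 - (3969/4 - 476656 + 1519) = 49220 - 1*(-1896579/4) = 49220 + 1896579/4 = 2093459/4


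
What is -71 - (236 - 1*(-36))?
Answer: -343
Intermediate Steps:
-71 - (236 - 1*(-36)) = -71 - (236 + 36) = -71 - 1*272 = -71 - 272 = -343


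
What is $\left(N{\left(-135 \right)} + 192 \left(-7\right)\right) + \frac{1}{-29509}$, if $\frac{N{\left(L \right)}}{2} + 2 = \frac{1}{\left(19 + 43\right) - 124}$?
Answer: $- \frac{1233151632}{914779} \approx -1348.0$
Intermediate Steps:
$N{\left(L \right)} = - \frac{125}{31}$ ($N{\left(L \right)} = -4 + \frac{2}{\left(19 + 43\right) - 124} = -4 + \frac{2}{62 - 124} = -4 + \frac{2}{-62} = -4 + 2 \left(- \frac{1}{62}\right) = -4 - \frac{1}{31} = - \frac{125}{31}$)
$\left(N{\left(-135 \right)} + 192 \left(-7\right)\right) + \frac{1}{-29509} = \left(- \frac{125}{31} + 192 \left(-7\right)\right) + \frac{1}{-29509} = \left(- \frac{125}{31} - 1344\right) - \frac{1}{29509} = - \frac{41789}{31} - \frac{1}{29509} = - \frac{1233151632}{914779}$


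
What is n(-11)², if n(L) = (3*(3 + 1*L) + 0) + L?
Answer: 1225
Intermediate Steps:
n(L) = 9 + 4*L (n(L) = (3*(3 + L) + 0) + L = ((9 + 3*L) + 0) + L = (9 + 3*L) + L = 9 + 4*L)
n(-11)² = (9 + 4*(-11))² = (9 - 44)² = (-35)² = 1225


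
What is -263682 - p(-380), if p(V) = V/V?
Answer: -263683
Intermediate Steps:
p(V) = 1
-263682 - p(-380) = -263682 - 1*1 = -263682 - 1 = -263683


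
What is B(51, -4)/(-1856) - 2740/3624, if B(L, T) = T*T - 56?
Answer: -77195/105096 ≈ -0.73452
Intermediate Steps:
B(L, T) = -56 + T² (B(L, T) = T² - 56 = -56 + T²)
B(51, -4)/(-1856) - 2740/3624 = (-56 + (-4)²)/(-1856) - 2740/3624 = (-56 + 16)*(-1/1856) - 2740*1/3624 = -40*(-1/1856) - 685/906 = 5/232 - 685/906 = -77195/105096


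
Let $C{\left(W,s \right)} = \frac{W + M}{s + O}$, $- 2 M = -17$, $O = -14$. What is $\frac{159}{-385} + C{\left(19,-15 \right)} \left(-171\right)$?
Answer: $\frac{3611703}{22330} \approx 161.74$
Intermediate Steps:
$M = \frac{17}{2}$ ($M = \left(- \frac{1}{2}\right) \left(-17\right) = \frac{17}{2} \approx 8.5$)
$C{\left(W,s \right)} = \frac{\frac{17}{2} + W}{-14 + s}$ ($C{\left(W,s \right)} = \frac{W + \frac{17}{2}}{s - 14} = \frac{\frac{17}{2} + W}{-14 + s}$)
$\frac{159}{-385} + C{\left(19,-15 \right)} \left(-171\right) = \frac{159}{-385} + \frac{\frac{17}{2} + 19}{-14 - 15} \left(-171\right) = 159 \left(- \frac{1}{385}\right) + \frac{1}{-29} \cdot \frac{55}{2} \left(-171\right) = - \frac{159}{385} + \left(- \frac{1}{29}\right) \frac{55}{2} \left(-171\right) = - \frac{159}{385} - - \frac{9405}{58} = - \frac{159}{385} + \frac{9405}{58} = \frac{3611703}{22330}$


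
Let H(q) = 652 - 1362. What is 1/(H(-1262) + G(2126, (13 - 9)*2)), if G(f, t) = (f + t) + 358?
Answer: 1/1782 ≈ 0.00056117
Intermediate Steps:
H(q) = -710
G(f, t) = 358 + f + t
1/(H(-1262) + G(2126, (13 - 9)*2)) = 1/(-710 + (358 + 2126 + (13 - 9)*2)) = 1/(-710 + (358 + 2126 + 4*2)) = 1/(-710 + (358 + 2126 + 8)) = 1/(-710 + 2492) = 1/1782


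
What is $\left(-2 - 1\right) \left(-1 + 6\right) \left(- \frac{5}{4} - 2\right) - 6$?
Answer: $\frac{171}{4} \approx 42.75$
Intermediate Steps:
$\left(-2 - 1\right) \left(-1 + 6\right) \left(- \frac{5}{4} - 2\right) - 6 = - 3 \cdot 5 \left(\left(-5\right) \frac{1}{4} - 2\right) - 6 = - 3 \cdot 5 \left(- \frac{5}{4} - 2\right) - 6 = - 3 \cdot 5 \left(- \frac{13}{4}\right) - 6 = \left(-3\right) \left(- \frac{65}{4}\right) - 6 = \frac{195}{4} - 6 = \frac{171}{4}$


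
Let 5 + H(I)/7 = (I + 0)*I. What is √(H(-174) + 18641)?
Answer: √230538 ≈ 480.14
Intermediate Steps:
H(I) = -35 + 7*I² (H(I) = -35 + 7*((I + 0)*I) = -35 + 7*(I*I) = -35 + 7*I²)
√(H(-174) + 18641) = √((-35 + 7*(-174)²) + 18641) = √((-35 + 7*30276) + 18641) = √((-35 + 211932) + 18641) = √(211897 + 18641) = √230538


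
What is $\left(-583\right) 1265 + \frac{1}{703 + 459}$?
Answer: $- \frac{856969189}{1162} \approx -7.375 \cdot 10^{5}$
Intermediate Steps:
$\left(-583\right) 1265 + \frac{1}{703 + 459} = -737495 + \frac{1}{1162} = - \frac{856969189}{1162}$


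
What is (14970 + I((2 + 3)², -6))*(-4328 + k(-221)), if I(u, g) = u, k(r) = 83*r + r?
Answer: -343265540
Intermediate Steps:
k(r) = 84*r
(14970 + I((2 + 3)², -6))*(-4328 + k(-221)) = (14970 + (2 + 3)²)*(-4328 + 84*(-221)) = (14970 + 5²)*(-4328 - 18564) = (14970 + 25)*(-22892) = 14995*(-22892) = -343265540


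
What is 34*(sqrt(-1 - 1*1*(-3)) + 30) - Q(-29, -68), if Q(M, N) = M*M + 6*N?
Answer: 587 + 34*sqrt(2) ≈ 635.08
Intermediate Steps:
Q(M, N) = M**2 + 6*N
34*(sqrt(-1 - 1*1*(-3)) + 30) - Q(-29, -68) = 34*(sqrt(-1 - 1*1*(-3)) + 30) - ((-29)**2 + 6*(-68)) = 34*(sqrt(-1 - 1*(-3)) + 30) - (841 - 408) = 34*(sqrt(-1 + 3) + 30) - 1*433 = 34*(sqrt(2) + 30) - 433 = 34*(30 + sqrt(2)) - 433 = (1020 + 34*sqrt(2)) - 433 = 587 + 34*sqrt(2)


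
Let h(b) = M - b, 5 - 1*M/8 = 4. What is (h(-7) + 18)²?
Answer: 1089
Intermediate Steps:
M = 8 (M = 40 - 8*4 = 40 - 32 = 8)
h(b) = 8 - b
(h(-7) + 18)² = ((8 - 1*(-7)) + 18)² = ((8 + 7) + 18)² = (15 + 18)² = 33² = 1089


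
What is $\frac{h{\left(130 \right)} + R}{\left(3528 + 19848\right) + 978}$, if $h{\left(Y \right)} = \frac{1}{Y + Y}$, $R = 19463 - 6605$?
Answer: $\frac{3343081}{6332040} \approx 0.52796$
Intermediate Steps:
$R = 12858$ ($R = 19463 - 6605 = 12858$)
$h{\left(Y \right)} = \frac{1}{2 Y}$
$\frac{h{\left(130 \right)} + R}{\left(3528 + 19848\right) + 978} = \frac{\frac{1}{2 \cdot 130} + 12858}{\left(3528 + 19848\right) + 978} = \frac{\frac{1}{2} \cdot \frac{1}{130} + 12858}{23376 + 978} = \frac{\frac{1}{260} + 12858}{24354} = \frac{3343081}{260} \cdot \frac{1}{24354} = \frac{3343081}{6332040}$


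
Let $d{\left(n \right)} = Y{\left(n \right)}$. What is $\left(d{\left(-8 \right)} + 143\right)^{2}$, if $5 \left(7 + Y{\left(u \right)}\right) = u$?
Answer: $\frac{451584}{25} \approx 18063.0$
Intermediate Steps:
$Y{\left(u \right)} = -7 + \frac{u}{5}$
$d{\left(n \right)} = -7 + \frac{n}{5}$
$\left(d{\left(-8 \right)} + 143\right)^{2} = \left(\left(-7 + \frac{1}{5} \left(-8\right)\right) + 143\right)^{2} = \left(\left(-7 - \frac{8}{5}\right) + 143\right)^{2} = \left(- \frac{43}{5} + 143\right)^{2} = \left(\frac{672}{5}\right)^{2} = \frac{451584}{25}$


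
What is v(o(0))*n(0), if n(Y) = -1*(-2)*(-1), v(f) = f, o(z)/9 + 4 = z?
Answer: 72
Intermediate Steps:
o(z) = -36 + 9*z
n(Y) = -2 (n(Y) = 2*(-1) = -2)
v(o(0))*n(0) = (-36 + 9*0)*(-2) = (-36 + 0)*(-2) = -36*(-2) = 72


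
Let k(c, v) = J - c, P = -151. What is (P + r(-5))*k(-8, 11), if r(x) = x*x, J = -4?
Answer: -504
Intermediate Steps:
r(x) = x²
k(c, v) = -4 - c
(P + r(-5))*k(-8, 11) = (-151 + (-5)²)*(-4 - 1*(-8)) = (-151 + 25)*(-4 + 8) = -126*4 = -504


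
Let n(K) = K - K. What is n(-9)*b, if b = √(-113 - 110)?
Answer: 0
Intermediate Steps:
n(K) = 0
b = I*√223 (b = √(-223) = I*√223 ≈ 14.933*I)
n(-9)*b = 0*(I*√223) = 0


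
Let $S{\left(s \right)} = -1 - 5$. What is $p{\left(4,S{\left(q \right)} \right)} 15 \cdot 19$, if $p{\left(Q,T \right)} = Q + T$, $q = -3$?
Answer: $-570$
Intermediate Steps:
$S{\left(s \right)} = -6$
$p{\left(4,S{\left(q \right)} \right)} 15 \cdot 19 = \left(4 - 6\right) 15 \cdot 19 = \left(-2\right) 15 \cdot 19 = \left(-30\right) 19 = -570$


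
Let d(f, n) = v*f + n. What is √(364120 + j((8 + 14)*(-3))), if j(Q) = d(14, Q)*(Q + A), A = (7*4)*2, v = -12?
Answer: 2*√91615 ≈ 605.36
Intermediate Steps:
d(f, n) = n - 12*f (d(f, n) = -12*f + n = n - 12*f)
A = 56 (A = 28*2 = 56)
j(Q) = (-168 + Q)*(56 + Q) (j(Q) = (Q - 12*14)*(Q + 56) = (Q - 168)*(56 + Q) = (-168 + Q)*(56 + Q))
√(364120 + j((8 + 14)*(-3))) = √(364120 + (-168 + (8 + 14)*(-3))*(56 + (8 + 14)*(-3))) = √(364120 + (-168 + 22*(-3))*(56 + 22*(-3))) = √(364120 + (-168 - 66)*(56 - 66)) = √(364120 - 234*(-10)) = √(364120 + 2340) = √366460 = 2*√91615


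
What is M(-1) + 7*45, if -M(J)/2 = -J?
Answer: 313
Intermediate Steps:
M(J) = 2*J (M(J) = -(-2)*J = 2*J)
M(-1) + 7*45 = 2*(-1) + 7*45 = -2 + 315 = 313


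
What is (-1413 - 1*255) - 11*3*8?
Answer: -1932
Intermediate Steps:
(-1413 - 1*255) - 11*3*8 = (-1413 - 255) - 33*8 = -1668 - 264 = -1932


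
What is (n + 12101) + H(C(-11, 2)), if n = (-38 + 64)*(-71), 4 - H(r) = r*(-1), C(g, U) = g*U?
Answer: 10237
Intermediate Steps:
C(g, U) = U*g
H(r) = 4 + r (H(r) = 4 - r*(-1) = 4 - (-1)*r = 4 + r)
n = -1846 (n = 26*(-71) = -1846)
(n + 12101) + H(C(-11, 2)) = (-1846 + 12101) + (4 + 2*(-11)) = 10255 + (4 - 22) = 10255 - 18 = 10237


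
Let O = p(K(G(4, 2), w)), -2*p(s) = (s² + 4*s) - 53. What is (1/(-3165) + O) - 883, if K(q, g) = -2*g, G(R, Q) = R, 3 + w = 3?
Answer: -5421647/6330 ≈ -856.50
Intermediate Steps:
w = 0 (w = -3 + 3 = 0)
p(s) = 53/2 - 2*s - s²/2 (p(s) = -((s² + 4*s) - 53)/2 = -(-53 + s² + 4*s)/2 = 53/2 - 2*s - s²/2)
O = 53/2 (O = 53/2 - (-4)*0 - (-2*0)²/2 = 53/2 - 2*0 - ½*0² = 53/2 + 0 - ½*0 = 53/2 + 0 + 0 = 53/2 ≈ 26.500)
(1/(-3165) + O) - 883 = (1/(-3165) + 53/2) - 883 = (-1/3165 + 53/2) - 883 = 167743/6330 - 883 = -5421647/6330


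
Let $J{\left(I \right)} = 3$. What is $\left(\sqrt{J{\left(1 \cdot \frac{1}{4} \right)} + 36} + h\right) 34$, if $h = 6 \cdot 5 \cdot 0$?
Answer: $34 \sqrt{39} \approx 212.33$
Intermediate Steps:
$h = 0$ ($h = 30 \cdot 0 = 0$)
$\left(\sqrt{J{\left(1 \cdot \frac{1}{4} \right)} + 36} + h\right) 34 = \left(\sqrt{3 + 36} + 0\right) 34 = \left(\sqrt{39} + 0\right) 34 = \sqrt{39} \cdot 34 = 34 \sqrt{39}$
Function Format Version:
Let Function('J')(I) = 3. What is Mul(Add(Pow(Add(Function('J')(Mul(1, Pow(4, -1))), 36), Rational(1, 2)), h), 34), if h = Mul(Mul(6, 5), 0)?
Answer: Mul(34, Pow(39, Rational(1, 2))) ≈ 212.33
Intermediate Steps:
h = 0 (h = Mul(30, 0) = 0)
Mul(Add(Pow(Add(Function('J')(Mul(1, Pow(4, -1))), 36), Rational(1, 2)), h), 34) = Mul(Add(Pow(Add(3, 36), Rational(1, 2)), 0), 34) = Mul(Add(Pow(39, Rational(1, 2)), 0), 34) = Mul(Pow(39, Rational(1, 2)), 34) = Mul(34, Pow(39, Rational(1, 2)))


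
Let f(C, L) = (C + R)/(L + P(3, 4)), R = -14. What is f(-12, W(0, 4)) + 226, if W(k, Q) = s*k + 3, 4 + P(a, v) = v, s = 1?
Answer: 652/3 ≈ 217.33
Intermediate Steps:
P(a, v) = -4 + v
W(k, Q) = 3 + k (W(k, Q) = 1*k + 3 = k + 3 = 3 + k)
f(C, L) = (-14 + C)/L (f(C, L) = (C - 14)/(L + (-4 + 4)) = (-14 + C)/(L + 0) = (-14 + C)/L)
f(-12, W(0, 4)) + 226 = (-14 - 12)/(3 + 0) + 226 = -26/3 + 226 = 652/3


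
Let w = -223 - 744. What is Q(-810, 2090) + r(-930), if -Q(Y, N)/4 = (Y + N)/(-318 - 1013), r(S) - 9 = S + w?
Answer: -2507808/1331 ≈ -1884.2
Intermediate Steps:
w = -967
r(S) = -958 + S (r(S) = 9 + (S - 967) = 9 + (-967 + S) = -958 + S)
Q(Y, N) = 4*N/1331 + 4*Y/1331 (Q(Y, N) = -4*(Y + N)/(-318 - 1013) = -4*(N + Y)/(-1331) = -4*(N + Y)*(-1)/1331 = -4*(-N/1331 - Y/1331) = 4*N/1331 + 4*Y/1331)
Q(-810, 2090) + r(-930) = ((4/1331)*2090 + (4/1331)*(-810)) + (-958 - 930) = (760/121 - 3240/1331) - 1888 = 5120/1331 - 1888 = -2507808/1331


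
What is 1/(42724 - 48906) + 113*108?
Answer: 75445127/6182 ≈ 12204.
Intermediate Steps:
1/(42724 - 48906) + 113*108 = 1/(-6182) + 12204 = -1/6182 + 12204 = 75445127/6182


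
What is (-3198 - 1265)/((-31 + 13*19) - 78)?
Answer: -4463/138 ≈ -32.341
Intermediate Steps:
(-3198 - 1265)/((-31 + 13*19) - 78) = -4463/((-31 + 247) - 78) = -4463/(216 - 78) = -4463/138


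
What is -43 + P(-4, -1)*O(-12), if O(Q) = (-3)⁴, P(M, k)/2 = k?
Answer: -205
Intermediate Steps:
P(M, k) = 2*k
O(Q) = 81
-43 + P(-4, -1)*O(-12) = -43 + (2*(-1))*81 = -43 - 2*81 = -43 - 162 = -205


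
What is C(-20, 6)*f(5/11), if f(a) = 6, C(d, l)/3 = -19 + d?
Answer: -702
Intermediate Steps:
C(d, l) = -57 + 3*d (C(d, l) = 3*(-19 + d) = -57 + 3*d)
C(-20, 6)*f(5/11) = (-57 + 3*(-20))*6 = (-57 - 60)*6 = -117*6 = -702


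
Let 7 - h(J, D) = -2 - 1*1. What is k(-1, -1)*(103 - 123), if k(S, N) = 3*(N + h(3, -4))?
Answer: -540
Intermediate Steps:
h(J, D) = 10 (h(J, D) = 7 - (-2 - 1*1) = 7 - (-2 - 1) = 7 - 1*(-3) = 7 + 3 = 10)
k(S, N) = 30 + 3*N (k(S, N) = 3*(N + 10) = 3*(10 + N) = 30 + 3*N)
k(-1, -1)*(103 - 123) = (30 + 3*(-1))*(103 - 123) = (30 - 3)*(-20) = 27*(-20) = -540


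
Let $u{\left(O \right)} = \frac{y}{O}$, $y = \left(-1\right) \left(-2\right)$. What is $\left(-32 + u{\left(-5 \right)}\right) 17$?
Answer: $- \frac{2754}{5} \approx -550.8$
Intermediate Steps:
$y = 2$
$u{\left(O \right)} = \frac{2}{O}$
$\left(-32 + u{\left(-5 \right)}\right) 17 = \left(-32 + \frac{2}{-5}\right) 17 = \left(-32 + 2 \left(- \frac{1}{5}\right)\right) 17 = \left(-32 - \frac{2}{5}\right) 17 = \left(- \frac{162}{5}\right) 17 = - \frac{2754}{5}$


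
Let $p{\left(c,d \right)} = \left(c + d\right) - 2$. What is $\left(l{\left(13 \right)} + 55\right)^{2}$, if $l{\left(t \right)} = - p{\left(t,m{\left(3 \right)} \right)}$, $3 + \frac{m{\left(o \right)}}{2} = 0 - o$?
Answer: $3136$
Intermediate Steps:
$m{\left(o \right)} = -6 - 2 o$ ($m{\left(o \right)} = -6 + 2 \left(0 - o\right) = -6 + 2 \left(- o\right) = -6 - 2 o$)
$p{\left(c,d \right)} = -2 + c + d$
$l{\left(t \right)} = 14 - t$ ($l{\left(t \right)} = - (-2 + t - 12) = - (-14 + t) = 14 - t$)
$\left(l{\left(13 \right)} + 55\right)^{2} = \left(\left(14 - 13\right) + 55\right)^{2} = \left(1 + 55\right)^{2} = 56^{2} = 3136$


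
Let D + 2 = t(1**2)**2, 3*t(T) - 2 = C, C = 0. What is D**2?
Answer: 196/81 ≈ 2.4198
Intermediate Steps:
t(T) = 2/3 (t(T) = 2/3 + (1/3)*0 = 2/3 + 0 = 2/3)
D = -14/9 (D = -2 + (2/3)**2 = -2 + 4/9 = -14/9 ≈ -1.5556)
D**2 = (-14/9)**2 = 196/81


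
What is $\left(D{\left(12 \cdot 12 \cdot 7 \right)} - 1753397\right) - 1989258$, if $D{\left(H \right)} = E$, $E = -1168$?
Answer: $-3743823$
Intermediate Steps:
$D{\left(H \right)} = -1168$
$\left(D{\left(12 \cdot 12 \cdot 7 \right)} - 1753397\right) - 1989258 = \left(-1168 - 1753397\right) - 1989258 = -1754565 - 1989258 = -3743823$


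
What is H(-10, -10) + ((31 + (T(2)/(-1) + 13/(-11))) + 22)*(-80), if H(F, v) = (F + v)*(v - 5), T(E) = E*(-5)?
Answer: -51100/11 ≈ -4645.5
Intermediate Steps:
T(E) = -5*E
H(F, v) = (-5 + v)*(F + v) (H(F, v) = (F + v)*(-5 + v) = (-5 + v)*(F + v))
H(-10, -10) + ((31 + (T(2)/(-1) + 13/(-11))) + 22)*(-80) = ((-10)² - 5*(-10) - 5*(-10) - 10*(-10)) + ((31 + (-5*2/(-1) + 13/(-11))) + 22)*(-80) = (100 + 50 + 50 + 100) + ((31 + (-10*(-1) + 13*(-1/11))) + 22)*(-80) = 300 + ((31 + (10 - 13/11)) + 22)*(-80) = 300 + ((31 + 97/11) + 22)*(-80) = 300 + (438/11 + 22)*(-80) = 300 + (680/11)*(-80) = 300 - 54400/11 = -51100/11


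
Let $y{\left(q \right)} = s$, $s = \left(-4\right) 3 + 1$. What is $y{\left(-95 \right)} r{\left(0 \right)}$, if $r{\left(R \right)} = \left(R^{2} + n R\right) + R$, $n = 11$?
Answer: $0$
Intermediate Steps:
$s = -11$ ($s = -12 + 1 = -11$)
$y{\left(q \right)} = -11$
$r{\left(R \right)} = R^{2} + 12 R$ ($r{\left(R \right)} = \left(R^{2} + 11 R\right) + R = R^{2} + 12 R$)
$y{\left(-95 \right)} r{\left(0 \right)} = - 11 \cdot 0 \left(12 + 0\right) = - 11 \cdot 0 \cdot 12 = \left(-11\right) 0 = 0$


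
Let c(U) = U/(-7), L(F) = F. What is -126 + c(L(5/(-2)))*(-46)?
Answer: -997/7 ≈ -142.43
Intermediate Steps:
c(U) = -U/7 (c(U) = U*(-⅐) = -U/7)
-126 + c(L(5/(-2)))*(-46) = -126 - 5/(7*(-2))*(-46) = -126 - 5*(-1)/(7*2)*(-46) = -126 - ⅐*(-5/2)*(-46) = -126 + (5/14)*(-46) = -126 - 115/7 = -997/7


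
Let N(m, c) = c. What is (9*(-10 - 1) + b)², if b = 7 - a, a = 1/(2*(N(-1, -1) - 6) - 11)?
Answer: 5285401/625 ≈ 8456.6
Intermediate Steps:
a = -1/25 (a = 1/(2*(-1 - 6) - 11) = 1/(2*(-7) - 11) = 1/(-14 - 11) = 1/(-25) = -1/25 ≈ -0.040000)
b = 176/25 (b = 7 - 1*(-1/25) = 7 + 1/25 = 176/25 ≈ 7.0400)
(9*(-10 - 1) + b)² = (9*(-10 - 1) + 176/25)² = (9*(-11) + 176/25)² = (-99 + 176/25)² = (-2299/25)² = 5285401/625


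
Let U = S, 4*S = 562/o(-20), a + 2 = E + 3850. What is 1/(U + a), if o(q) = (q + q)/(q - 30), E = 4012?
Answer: 8/64285 ≈ 0.00012445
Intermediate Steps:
o(q) = 2*q/(-30 + q) (o(q) = (2*q)/(-30 + q) = 2*q/(-30 + q))
a = 7860 (a = -2 + (4012 + 3850) = -2 + 7862 = 7860)
S = 1405/8 (S = (562/((2*(-20)/(-30 - 20))))/4 = (562/((2*(-20)/(-50))))/4 = (562/((2*(-20)*(-1/50))))/4 = (562/(⅘))/4 = (562*(5/4))/4 = (¼)*(1405/2) = 1405/8 ≈ 175.63)
U = 1405/8 ≈ 175.63
1/(U + a) = 1/(1405/8 + 7860) = 1/(64285/8) = 8/64285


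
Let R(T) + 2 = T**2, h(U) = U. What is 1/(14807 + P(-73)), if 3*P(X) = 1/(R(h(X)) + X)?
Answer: 15762/233387935 ≈ 6.7536e-5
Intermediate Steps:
R(T) = -2 + T**2
P(X) = 1/(3*(-2 + X + X**2)) (P(X) = 1/(3*((-2 + X**2) + X)) = 1/(3*(-2 + X + X**2)))
1/(14807 + P(-73)) = 1/(14807 + 1/(3*(-2 - 73 + (-73)**2))) = 1/(14807 + 1/(3*(-2 - 73 + 5329))) = 1/(14807 + (1/3)/5254) = 1/(14807 + (1/3)*(1/5254)) = 1/(14807 + 1/15762) = 1/(233387935/15762) = 15762/233387935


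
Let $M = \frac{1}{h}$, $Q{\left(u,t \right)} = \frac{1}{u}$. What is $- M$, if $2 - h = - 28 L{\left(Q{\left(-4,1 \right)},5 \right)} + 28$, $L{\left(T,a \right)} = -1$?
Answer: $\frac{1}{54} \approx 0.018519$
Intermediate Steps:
$h = -54$ ($h = 2 - \left(\left(-28\right) \left(-1\right) + 28\right) = 2 - \left(28 + 28\right) = 2 - 56 = -54$)
$M = - \frac{1}{54}$ ($M = \frac{1}{-54} = - \frac{1}{54} \approx -0.018519$)
$- M = \left(-1\right) \left(- \frac{1}{54}\right) = \frac{1}{54}$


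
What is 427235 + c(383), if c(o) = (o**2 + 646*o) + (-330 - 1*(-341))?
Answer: 821353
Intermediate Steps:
c(o) = 11 + o**2 + 646*o (c(o) = (o**2 + 646*o) + (-330 + 341) = (o**2 + 646*o) + 11 = 11 + o**2 + 646*o)
427235 + c(383) = 427235 + (11 + 383**2 + 646*383) = 427235 + (11 + 146689 + 247418) = 427235 + 394118 = 821353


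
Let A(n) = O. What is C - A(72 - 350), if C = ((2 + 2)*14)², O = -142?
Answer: 3278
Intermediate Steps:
A(n) = -142
C = 3136 (C = (4*14)² = 56² = 3136)
C - A(72 - 350) = 3136 - 1*(-142) = 3136 + 142 = 3278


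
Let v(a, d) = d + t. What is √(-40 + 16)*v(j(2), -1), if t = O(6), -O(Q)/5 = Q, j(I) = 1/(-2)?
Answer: -62*I*√6 ≈ -151.87*I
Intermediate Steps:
j(I) = -½
O(Q) = -5*Q
t = -30 (t = -5*6 = -30)
v(a, d) = -30 + d (v(a, d) = d - 30 = -30 + d)
√(-40 + 16)*v(j(2), -1) = √(-40 + 16)*(-30 - 1) = √(-24)*(-31) = (2*I*√6)*(-31) = -62*I*√6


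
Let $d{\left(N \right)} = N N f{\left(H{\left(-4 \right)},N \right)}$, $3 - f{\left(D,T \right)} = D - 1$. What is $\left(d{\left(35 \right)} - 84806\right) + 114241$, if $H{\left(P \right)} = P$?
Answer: $39235$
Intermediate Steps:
$f{\left(D,T \right)} = 4 - D$ ($f{\left(D,T \right)} = 3 - \left(D - 1\right) = 3 - \left(-1 + D\right) = 4 - D$)
$d{\left(N \right)} = 8 N^{2}$ ($d{\left(N \right)} = N N \left(4 - -4\right) = N^{2} \left(4 + 4\right) = N^{2} \cdot 8 = 8 N^{2}$)
$\left(d{\left(35 \right)} - 84806\right) + 114241 = \left(8 \cdot 35^{2} - 84806\right) + 114241 = \left(8 \cdot 1225 - 84806\right) + 114241 = \left(9800 - 84806\right) + 114241 = -75006 + 114241 = 39235$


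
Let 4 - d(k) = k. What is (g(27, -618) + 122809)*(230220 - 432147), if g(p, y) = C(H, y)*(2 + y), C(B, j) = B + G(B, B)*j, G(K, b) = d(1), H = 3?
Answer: -255038849175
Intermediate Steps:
d(k) = 4 - k
G(K, b) = 3 (G(K, b) = 4 - 1*1 = 4 - 1 = 3)
C(B, j) = B + 3*j
g(p, y) = (2 + y)*(3 + 3*y) (g(p, y) = (3 + 3*y)*(2 + y) = (2 + y)*(3 + 3*y))
(g(27, -618) + 122809)*(230220 - 432147) = (3*(1 - 618)*(2 - 618) + 122809)*(230220 - 432147) = (3*(-617)*(-616) + 122809)*(-201927) = (1140216 + 122809)*(-201927) = 1263025*(-201927) = -255038849175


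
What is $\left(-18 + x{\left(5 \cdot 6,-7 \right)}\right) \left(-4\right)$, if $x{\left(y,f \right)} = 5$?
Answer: $52$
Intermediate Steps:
$\left(-18 + x{\left(5 \cdot 6,-7 \right)}\right) \left(-4\right) = \left(-18 + 5\right) \left(-4\right) = \left(-13\right) \left(-4\right) = 52$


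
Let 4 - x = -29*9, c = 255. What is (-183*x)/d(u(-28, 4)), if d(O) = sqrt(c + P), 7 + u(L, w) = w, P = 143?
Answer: -48495*sqrt(398)/398 ≈ -2430.8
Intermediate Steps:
u(L, w) = -7 + w
x = 265 (x = 4 - (-29)*9 = 4 - 1*(-261) = 4 + 261 = 265)
d(O) = sqrt(398) (d(O) = sqrt(255 + 143) = sqrt(398))
(-183*x)/d(u(-28, 4)) = (-183*265)/(sqrt(398)) = -48495*sqrt(398)/398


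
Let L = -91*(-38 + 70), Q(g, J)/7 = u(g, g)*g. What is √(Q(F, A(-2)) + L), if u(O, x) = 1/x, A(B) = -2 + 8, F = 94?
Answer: I*√2905 ≈ 53.898*I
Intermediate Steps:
A(B) = 6
Q(g, J) = 7 (Q(g, J) = 7*(g/g) = 7*1 = 7)
L = -2912 (L = -91*32 = -2912)
√(Q(F, A(-2)) + L) = √(7 - 2912) = √(-2905) = I*√2905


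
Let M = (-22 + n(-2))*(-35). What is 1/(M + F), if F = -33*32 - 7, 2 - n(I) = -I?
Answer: -1/293 ≈ -0.0034130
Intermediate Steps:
n(I) = 2 + I (n(I) = 2 - (-1)*I = 2 + I)
M = 770 (M = (-22 + (2 - 2))*(-35) = (-22 + 0)*(-35) = -22*(-35) = 770)
F = -1063 (F = -1056 - 7 = -1063)
1/(M + F) = 1/(770 - 1063) = 1/(-293) = -1/293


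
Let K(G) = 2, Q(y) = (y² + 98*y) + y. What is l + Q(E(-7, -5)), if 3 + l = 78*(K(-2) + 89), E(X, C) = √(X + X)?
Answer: 7081 + 99*I*√14 ≈ 7081.0 + 370.42*I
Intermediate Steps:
E(X, C) = √2*√X (E(X, C) = √(2*X) = √2*√X)
Q(y) = y² + 99*y
l = 7095 (l = -3 + 78*(2 + 89) = -3 + 78*91 = -3 + 7098 = 7095)
l + Q(E(-7, -5)) = 7095 + (√2*√(-7))*(99 + √2*√(-7)) = 7095 + (√2*(I*√7))*(99 + √2*(I*√7)) = 7095 + (I*√14)*(99 + I*√14) = 7095 + I*√14*(99 + I*√14)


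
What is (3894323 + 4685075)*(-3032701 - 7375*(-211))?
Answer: -12668133181248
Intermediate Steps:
(3894323 + 4685075)*(-3032701 - 7375*(-211)) = 8579398*(-3032701 + 1556125) = 8579398*(-1476576) = -12668133181248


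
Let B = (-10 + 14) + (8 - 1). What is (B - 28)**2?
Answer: 289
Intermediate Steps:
B = 11 (B = 4 + 7 = 11)
(B - 28)**2 = (11 - 28)**2 = (-17)**2 = 289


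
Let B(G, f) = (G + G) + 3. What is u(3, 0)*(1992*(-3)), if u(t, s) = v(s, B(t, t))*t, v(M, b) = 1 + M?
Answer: -17928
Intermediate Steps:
B(G, f) = 3 + 2*G (B(G, f) = 2*G + 3 = 3 + 2*G)
u(t, s) = t*(1 + s) (u(t, s) = (1 + s)*t = t*(1 + s))
u(3, 0)*(1992*(-3)) = (3*(1 + 0))*(1992*(-3)) = (3*1)*(-5976) = 3*(-5976) = -17928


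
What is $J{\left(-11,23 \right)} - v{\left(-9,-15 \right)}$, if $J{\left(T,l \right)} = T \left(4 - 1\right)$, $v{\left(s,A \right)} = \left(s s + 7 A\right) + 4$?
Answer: $-13$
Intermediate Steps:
$v{\left(s,A \right)} = 4 + s^{2} + 7 A$ ($v{\left(s,A \right)} = \left(s^{2} + 7 A\right) + 4 = 4 + s^{2} + 7 A$)
$J{\left(T,l \right)} = 3 T$ ($J{\left(T,l \right)} = T 3 = 3 T$)
$J{\left(-11,23 \right)} - v{\left(-9,-15 \right)} = 3 \left(-11\right) - \left(4 + \left(-9\right)^{2} + 7 \left(-15\right)\right) = -33 - \left(4 + 81 - 105\right) = -33 - -20 = -33 + 20 = -13$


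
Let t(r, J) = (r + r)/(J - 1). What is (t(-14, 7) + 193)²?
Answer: 319225/9 ≈ 35469.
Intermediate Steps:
t(r, J) = 2*r/(-1 + J) (t(r, J) = (2*r)/(-1 + J) = 2*r/(-1 + J))
(t(-14, 7) + 193)² = (2*(-14)/(-1 + 7) + 193)² = (2*(-14)/6 + 193)² = (2*(-14)*(⅙) + 193)² = (-14/3 + 193)² = (565/3)² = 319225/9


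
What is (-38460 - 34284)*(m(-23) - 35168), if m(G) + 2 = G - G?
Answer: 2558406480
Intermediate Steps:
m(G) = -2 (m(G) = -2 + (G - G) = -2 + 0 = -2)
(-38460 - 34284)*(m(-23) - 35168) = (-38460 - 34284)*(-2 - 35168) = -72744*(-35170) = 2558406480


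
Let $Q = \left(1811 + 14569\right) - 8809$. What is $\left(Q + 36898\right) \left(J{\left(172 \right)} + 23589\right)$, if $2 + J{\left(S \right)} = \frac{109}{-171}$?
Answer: $\frac{19928377188}{19} \approx 1.0489 \cdot 10^{9}$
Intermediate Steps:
$J{\left(S \right)} = - \frac{451}{171}$ ($J{\left(S \right)} = -2 + \frac{109}{-171} = -2 + 109 \left(- \frac{1}{171}\right) = -2 - \frac{109}{171} = - \frac{451}{171}$)
$Q = 7571$ ($Q = 16380 - 8809 = 7571$)
$\left(Q + 36898\right) \left(J{\left(172 \right)} + 23589\right) = \left(7571 + 36898\right) \left(- \frac{451}{171} + 23589\right) = 44469 \cdot \frac{4033268}{171} = \frac{19928377188}{19}$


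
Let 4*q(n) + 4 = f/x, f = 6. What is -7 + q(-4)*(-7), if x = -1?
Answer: 21/2 ≈ 10.500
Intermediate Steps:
q(n) = -5/2 (q(n) = -1 + (6/(-1))/4 = -1 + (6*(-1))/4 = -1 + (¼)*(-6) = -1 - 3/2 = -5/2)
-7 + q(-4)*(-7) = -7 - 5/2*(-7) = -7 + 35/2 = 21/2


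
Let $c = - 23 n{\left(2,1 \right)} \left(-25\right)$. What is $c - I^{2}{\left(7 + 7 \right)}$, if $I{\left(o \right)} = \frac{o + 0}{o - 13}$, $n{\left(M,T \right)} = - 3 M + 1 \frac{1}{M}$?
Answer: $- \frac{6717}{2} \approx -3358.5$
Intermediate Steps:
$n{\left(M,T \right)} = \frac{1}{M} - 3 M$ ($n{\left(M,T \right)} = - 3 M + \frac{1}{M} = \frac{1}{M} - 3 M$)
$I{\left(o \right)} = \frac{o}{-13 + o}$
$c = - \frac{6325}{2}$ ($c = - 23 \left(\frac{1}{2} - 6\right) \left(-25\right) = \left(-23\right) \left(- \frac{11}{2}\right) \left(-25\right) = \frac{253}{2} \left(-25\right) = - \frac{6325}{2} \approx -3162.5$)
$c - I^{2}{\left(7 + 7 \right)} = - \frac{6325}{2} - \left(\frac{7 + 7}{-13 + \left(7 + 7\right)}\right)^{2} = - \frac{6325}{2} - \left(\frac{14}{-13 + 14}\right)^{2} = - \frac{6325}{2} - \left(\frac{14}{1}\right)^{2} = - \frac{6325}{2} - \left(14 \cdot 1\right)^{2} = - \frac{6325}{2} - 14^{2} = - \frac{6325}{2} - 196 = - \frac{6717}{2}$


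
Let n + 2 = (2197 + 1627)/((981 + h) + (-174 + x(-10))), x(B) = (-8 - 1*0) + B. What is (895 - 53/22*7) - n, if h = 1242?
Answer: 39242125/44682 ≈ 878.25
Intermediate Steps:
x(B) = -8 + B (x(B) = (-8 + 0) + B = -8 + B)
n = -238/2031 (n = -2 + (2197 + 1627)/((981 + 1242) + (-174 + (-8 - 10))) = -2 + 3824/(2223 + (-174 - 18)) = -2 + 3824/(2223 - 192) = -2 + 3824/2031 = -238/2031 ≈ -0.11718)
(895 - 53/22*7) - n = (895 - 53/22*7) - 1*(-238/2031) = (895 - 53*1/22*7) + 238/2031 = (895 - 53/22*7) + 238/2031 = (895 - 371/22) + 238/2031 = 19319/22 + 238/2031 = 39242125/44682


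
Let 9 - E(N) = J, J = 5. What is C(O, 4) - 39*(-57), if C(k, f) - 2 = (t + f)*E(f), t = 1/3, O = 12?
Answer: 6727/3 ≈ 2242.3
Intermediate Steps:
t = ⅓ ≈ 0.33333
E(N) = 4 (E(N) = 9 - 1*5 = 9 - 5 = 4)
C(k, f) = 10/3 + 4*f (C(k, f) = 2 + (⅓ + f)*4 = 2 + (4/3 + 4*f) = 10/3 + 4*f)
C(O, 4) - 39*(-57) = (10/3 + 4*4) - 39*(-57) = (10/3 + 16) + 2223 = 58/3 + 2223 = 6727/3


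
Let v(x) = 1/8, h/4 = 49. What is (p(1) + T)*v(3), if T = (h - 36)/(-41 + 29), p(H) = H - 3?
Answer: -23/12 ≈ -1.9167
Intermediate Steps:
h = 196 (h = 4*49 = 196)
v(x) = 1/8
p(H) = -3 + H
T = -40/3 (T = (196 - 36)/(-41 + 29) = 160/(-12) = 160*(-1/12) = -40/3 ≈ -13.333)
(p(1) + T)*v(3) = ((-3 + 1) - 40/3)*(1/8) = (-2 - 40/3)*(1/8) = -46/3*1/8 = -23/12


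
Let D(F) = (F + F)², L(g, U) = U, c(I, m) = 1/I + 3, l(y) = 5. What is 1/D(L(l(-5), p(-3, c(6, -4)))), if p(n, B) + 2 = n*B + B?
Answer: 9/2500 ≈ 0.0036000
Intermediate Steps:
c(I, m) = 3 + 1/I
p(n, B) = -2 + B + B*n (p(n, B) = -2 + (n*B + B) = -2 + (B*n + B) = -2 + (B + B*n) = -2 + B + B*n)
D(F) = 4*F² (D(F) = (2*F)² = 4*F²)
1/D(L(l(-5), p(-3, c(6, -4)))) = 1/(4*(-2 + (3 + 1/6) + (3 + 1/6)*(-3))²) = 1/(4*(-2 + (3 + ⅙) + (3 + ⅙)*(-3))²) = 1/(4*(-2 + 19/6 + (19/6)*(-3))²) = 1/(4*(-2 + 19/6 - 19/2)²) = 1/(4*(-25/3)²) = 1/(4*(625/9)) = 1/(2500/9) = 9/2500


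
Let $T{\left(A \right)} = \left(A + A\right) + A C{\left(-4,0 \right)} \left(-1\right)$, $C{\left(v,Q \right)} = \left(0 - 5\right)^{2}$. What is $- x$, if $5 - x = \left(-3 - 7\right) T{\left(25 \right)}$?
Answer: $5745$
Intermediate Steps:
$C{\left(v,Q \right)} = 25$ ($C{\left(v,Q \right)} = \left(-5\right)^{2} = 25$)
$T{\left(A \right)} = - 23 A$ ($T{\left(A \right)} = \left(A + A\right) + A 25 \left(-1\right) = 2 A + 25 A \left(-1\right) = 2 A - 25 A = - 23 A$)
$x = -5745$ ($x = 5 - \left(-3 - 7\right) \left(\left(-23\right) 25\right) = 5 - \left(-3 - 7\right) \left(-575\right) = 5 - \left(-10\right) \left(-575\right) = 5 - 5750 = -5745$)
$- x = \left(-1\right) \left(-5745\right) = 5745$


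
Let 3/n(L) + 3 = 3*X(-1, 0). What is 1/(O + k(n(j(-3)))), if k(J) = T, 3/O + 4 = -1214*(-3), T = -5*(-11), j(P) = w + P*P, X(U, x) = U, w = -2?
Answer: 3638/200093 ≈ 0.018182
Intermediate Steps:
j(P) = -2 + P² (j(P) = -2 + P*P = -2 + P²)
n(L) = -½ (n(L) = 3/(-3 + 3*(-1)) = 3/(-3 - 3) = 3/(-6) = 3*(-⅙) = -½)
T = 55
O = 3/3638 (O = 3/(-4 - 1214*(-3)) = 3/(-4 + 3642) = 3/3638 ≈ 0.00082463)
k(J) = 55
1/(O + k(n(j(-3)))) = 1/(3/3638 + 55) = 1/(200093/3638) = 3638/200093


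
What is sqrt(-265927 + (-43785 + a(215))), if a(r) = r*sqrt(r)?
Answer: sqrt(-309712 + 215*sqrt(215)) ≈ 553.68*I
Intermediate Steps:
a(r) = r**(3/2)
sqrt(-265927 + (-43785 + a(215))) = sqrt(-265927 + (-43785 + 215**(3/2))) = sqrt(-265927 + (-43785 + 215*sqrt(215))) = sqrt(-309712 + 215*sqrt(215))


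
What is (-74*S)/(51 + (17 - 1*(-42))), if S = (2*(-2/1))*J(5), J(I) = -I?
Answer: -148/11 ≈ -13.455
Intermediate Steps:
S = 20 (S = (2*(-2/1))*(-1*5) = (2*(-2*1))*(-5) = (2*(-2))*(-5) = -4*(-5) = 20)
(-74*S)/(51 + (17 - 1*(-42))) = (-74*20)/(51 + (17 - 1*(-42))) = -1480/(51 + (17 + 42)) = -1480/(51 + 59) = -1480/110 = -1480*1/110 = -148/11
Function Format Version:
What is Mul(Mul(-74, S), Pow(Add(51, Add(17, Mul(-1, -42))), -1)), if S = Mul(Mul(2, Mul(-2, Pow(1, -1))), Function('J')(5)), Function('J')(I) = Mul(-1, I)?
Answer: Rational(-148, 11) ≈ -13.455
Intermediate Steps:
S = 20 (S = Mul(Mul(2, Mul(-2, Pow(1, -1))), Mul(-1, 5)) = Mul(Mul(2, Mul(-2, 1)), -5) = Mul(Mul(2, -2), -5) = Mul(-4, -5) = 20)
Mul(Mul(-74, S), Pow(Add(51, Add(17, Mul(-1, -42))), -1)) = Mul(Mul(-74, 20), Pow(Add(51, Add(17, Mul(-1, -42))), -1)) = Mul(-1480, Pow(Add(51, Add(17, 42)), -1)) = Mul(-1480, Pow(Add(51, 59), -1)) = Mul(-1480, Pow(110, -1)) = Mul(-1480, Rational(1, 110)) = Rational(-148, 11)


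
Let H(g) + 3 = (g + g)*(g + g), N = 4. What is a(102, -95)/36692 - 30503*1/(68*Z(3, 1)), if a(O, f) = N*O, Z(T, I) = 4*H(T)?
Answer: -25353497/7485168 ≈ -3.3872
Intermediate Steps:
H(g) = -3 + 4*g² (H(g) = -3 + (g + g)*(g + g) = -3 + (2*g)*(2*g) = -3 + 4*g²)
Z(T, I) = -12 + 16*T² (Z(T, I) = 4*(-3 + 4*T²) = -12 + 16*T²)
a(O, f) = 4*O
a(102, -95)/36692 - 30503*1/(68*Z(3, 1)) = (4*102)/36692 - 30503*1/(68*(-12 + 16*3²)) = 408*(1/36692) - 30503*1/(68*(-12 + 16*9)) = 102/9173 - 30503*1/(68*(-12 + 144)) = 102/9173 - 30503/(68*132) = 102/9173 - 30503/8976 = 102/9173 - 30503*1/8976 = 102/9173 - 2773/816 = -25353497/7485168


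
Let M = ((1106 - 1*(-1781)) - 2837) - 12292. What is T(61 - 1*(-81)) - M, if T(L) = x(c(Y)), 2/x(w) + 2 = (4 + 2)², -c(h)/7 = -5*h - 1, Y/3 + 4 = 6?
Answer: 208115/17 ≈ 12242.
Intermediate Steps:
Y = 6 (Y = -12 + 3*6 = -12 + 18 = 6)
c(h) = 7 + 35*h (c(h) = -7*(-5*h - 1) = -7*(-1 - 5*h) = 7 + 35*h)
x(w) = 1/17 (x(w) = 2/(-2 + (4 + 2)²) = 2/(-2 + 6²) = 2/(-2 + 36) = 2/34 = 2*(1/34) = 1/17)
M = -12242 (M = ((1106 + 1781) - 2837) - 12292 = (2887 - 2837) - 12292 = 50 - 12292 = -12242)
T(L) = 1/17
T(61 - 1*(-81)) - M = 1/17 - 1*(-12242) = 1/17 + 12242 = 208115/17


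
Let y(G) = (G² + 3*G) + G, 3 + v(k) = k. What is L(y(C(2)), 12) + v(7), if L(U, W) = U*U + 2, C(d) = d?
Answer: 150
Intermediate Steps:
v(k) = -3 + k
y(G) = G² + 4*G
L(U, W) = 2 + U² (L(U, W) = U² + 2 = 2 + U²)
L(y(C(2)), 12) + v(7) = (2 + (2*(4 + 2))²) + (-3 + 7) = (2 + (2*6)²) + 4 = (2 + 12²) + 4 = (2 + 144) + 4 = 146 + 4 = 150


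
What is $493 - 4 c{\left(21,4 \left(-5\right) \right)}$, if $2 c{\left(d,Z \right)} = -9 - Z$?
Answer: $471$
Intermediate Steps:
$c{\left(d,Z \right)} = - \frac{9}{2} - \frac{Z}{2}$ ($c{\left(d,Z \right)} = \frac{-9 - Z}{2} = - \frac{9}{2} - \frac{Z}{2}$)
$493 - 4 c{\left(21,4 \left(-5\right) \right)} = 493 - 4 \left(- \frac{9}{2} - \frac{4 \left(-5\right)}{2}\right) = 493 - 4 \left(- \frac{9}{2} - -10\right) = 493 - 4 \left(- \frac{9}{2} + 10\right) = 493 - 22 = 471$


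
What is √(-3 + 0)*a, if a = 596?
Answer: 596*I*√3 ≈ 1032.3*I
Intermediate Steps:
√(-3 + 0)*a = √(-3 + 0)*596 = √(-3)*596 = (I*√3)*596 = 596*I*√3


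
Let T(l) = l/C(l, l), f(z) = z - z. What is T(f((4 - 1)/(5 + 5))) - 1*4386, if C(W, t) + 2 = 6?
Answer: -4386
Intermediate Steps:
f(z) = 0
C(W, t) = 4 (C(W, t) = -2 + 6 = 4)
T(l) = l/4
T(f((4 - 1)/(5 + 5))) - 1*4386 = (1/4)*0 - 1*4386 = 0 - 4386 = -4386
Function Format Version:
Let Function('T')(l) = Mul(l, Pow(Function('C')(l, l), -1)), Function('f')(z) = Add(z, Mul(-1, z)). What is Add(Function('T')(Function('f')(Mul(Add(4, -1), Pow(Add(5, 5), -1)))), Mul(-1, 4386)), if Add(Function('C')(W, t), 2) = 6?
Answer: -4386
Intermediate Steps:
Function('f')(z) = 0
Function('C')(W, t) = 4 (Function('C')(W, t) = Add(-2, 6) = 4)
Function('T')(l) = Mul(Rational(1, 4), l) (Function('T')(l) = Mul(l, Pow(4, -1)) = Mul(l, Rational(1, 4)) = Mul(Rational(1, 4), l))
Add(Function('T')(Function('f')(Mul(Add(4, -1), Pow(Add(5, 5), -1)))), Mul(-1, 4386)) = Add(Mul(Rational(1, 4), 0), Mul(-1, 4386)) = Add(0, -4386) = -4386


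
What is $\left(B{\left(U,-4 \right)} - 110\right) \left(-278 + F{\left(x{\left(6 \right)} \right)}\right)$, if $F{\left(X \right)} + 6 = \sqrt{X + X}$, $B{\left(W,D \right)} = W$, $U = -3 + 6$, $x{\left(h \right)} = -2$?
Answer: $30388 - 214 i \approx 30388.0 - 214.0 i$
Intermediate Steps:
$U = 3$
$F{\left(X \right)} = -6 + \sqrt{2} \sqrt{X}$ ($F{\left(X \right)} = -6 + \sqrt{X + X} = -6 + \sqrt{2 X} = -6 + \sqrt{2} \sqrt{X}$)
$\left(B{\left(U,-4 \right)} - 110\right) \left(-278 + F{\left(x{\left(6 \right)} \right)}\right) = \left(3 - 110\right) \left(-278 - \left(6 - \sqrt{2} \sqrt{-2}\right)\right) = - 107 \left(-278 - \left(6 - \sqrt{2} i \sqrt{2}\right)\right) = - 107 \left(-278 - \left(6 - 2 i\right)\right) = - 107 \left(-284 + 2 i\right) = 30388 - 214 i$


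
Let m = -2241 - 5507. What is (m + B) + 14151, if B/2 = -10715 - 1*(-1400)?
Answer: -12227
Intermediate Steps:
B = -18630 (B = 2*(-10715 - 1*(-1400)) = 2*(-10715 + 1400) = 2*(-9315) = -18630)
m = -7748
(m + B) + 14151 = (-7748 - 18630) + 14151 = -26378 + 14151 = -12227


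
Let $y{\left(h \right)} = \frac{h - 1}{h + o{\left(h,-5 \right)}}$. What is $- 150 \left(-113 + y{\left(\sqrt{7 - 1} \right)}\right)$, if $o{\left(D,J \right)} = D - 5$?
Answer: $18000 + 450 \sqrt{6} \approx 19102.0$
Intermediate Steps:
$o{\left(D,J \right)} = -5 + D$ ($o{\left(D,J \right)} = D - 5 = -5 + D$)
$y{\left(h \right)} = \frac{-1 + h}{-5 + 2 h}$ ($y{\left(h \right)} = \frac{h - 1}{h + \left(-5 + h\right)} = \frac{-1 + h}{-5 + 2 h}$)
$- 150 \left(-113 + y{\left(\sqrt{7 - 1} \right)}\right) = - 150 \left(-113 + \frac{-1 + \sqrt{7 - 1}}{-5 + 2 \sqrt{7 - 1}}\right) = - 150 \left(-113 + \frac{-1 + \sqrt{6}}{-5 + 2 \sqrt{6}}\right) = 16950 - \frac{150 \left(-1 + \sqrt{6}\right)}{-5 + 2 \sqrt{6}}$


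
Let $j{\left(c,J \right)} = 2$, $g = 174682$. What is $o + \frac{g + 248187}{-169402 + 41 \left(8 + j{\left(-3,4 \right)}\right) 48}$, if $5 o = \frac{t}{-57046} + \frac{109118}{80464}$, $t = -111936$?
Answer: $- \frac{84371126473377}{39048087504680} \approx -2.1607$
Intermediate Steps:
$o = \frac{346171903}{521607880}$ ($o = \frac{- \frac{111936}{-57046} + \frac{109118}{80464}}{5} = \frac{\left(-111936\right) \left(- \frac{1}{57046}\right) + 109118 \cdot \frac{1}{80464}}{5} = \frac{\frac{5088}{2593} + \frac{54559}{40232}}{5} = \frac{1}{5} \cdot \frac{346171903}{104321576} = \frac{346171903}{521607880} \approx 0.66366$)
$o + \frac{g + 248187}{-169402 + 41 \left(8 + j{\left(-3,4 \right)}\right) 48} = \frac{346171903}{521607880} + \frac{174682 + 248187}{-169402 + 41 \left(8 + 2\right) 48} = \frac{346171903}{521607880} + \frac{422869}{-169402 + 41 \cdot 10 \cdot 48} = \frac{346171903}{521607880} + \frac{422869}{-169402 + 410 \cdot 48} = \frac{346171903}{521607880} + \frac{422869}{-169402 + 19680} = \frac{346171903}{521607880} + \frac{422869}{-149722} = \frac{346171903}{521607880} + 422869 \left(- \frac{1}{149722}\right) = \frac{346171903}{521607880} - \frac{422869}{149722} = - \frac{84371126473377}{39048087504680}$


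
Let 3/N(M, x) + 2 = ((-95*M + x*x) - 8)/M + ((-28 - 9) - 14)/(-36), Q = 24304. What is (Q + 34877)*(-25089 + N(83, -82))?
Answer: -21691504753209/14609 ≈ -1.4848e+9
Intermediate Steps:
N(M, x) = 3/(-7/12 + (-8 + x² - 95*M)/M) (N(M, x) = 3/(-2 + (((-95*M + x*x) - 8)/M + ((-28 - 9) - 14)/(-36))) = 3/(-2 + (((-95*M + x²) - 8)/M + (-37 - 14)*(-1/36))) = 3/(-2 + (((x² - 95*M) - 8)/M - 51*(-1/36))) = 3/(-2 + ((-8 + x² - 95*M)/M + 17/12)) = 3/(-2 + (17/12 + (-8 + x² - 95*M)/M)) = 3/(-7/12 + (-8 + x² - 95*M)/M))
(Q + 34877)*(-25089 + N(83, -82)) = (24304 + 34877)*(-25089 + 36*83/(-96 - 1147*83 + 12*(-82)²)) = 59181*(-25089 + 36*83/(-96 - 95201 + 12*6724)) = 59181*(-25089 + 36*83/(-96 - 95201 + 80688)) = 59181*(-25089 + 36*83/(-14609)) = 59181*(-25089 + 36*83*(-1/14609)) = 59181*(-25089 - 2988/14609) = 59181*(-366528189/14609) = -21691504753209/14609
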